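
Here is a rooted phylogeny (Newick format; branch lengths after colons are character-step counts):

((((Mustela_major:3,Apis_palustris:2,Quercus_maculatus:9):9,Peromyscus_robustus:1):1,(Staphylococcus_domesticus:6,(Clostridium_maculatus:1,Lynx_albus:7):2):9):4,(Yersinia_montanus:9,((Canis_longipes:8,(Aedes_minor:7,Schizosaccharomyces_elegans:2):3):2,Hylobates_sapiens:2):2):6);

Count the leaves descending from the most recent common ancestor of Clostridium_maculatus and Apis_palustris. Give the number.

The MRCA of Clostridium_maculatus and Apis_palustris is the node subtending (((Mustela_major,Apis_palustris,Quercus_maculatus),Peromyscus_robustus),(Staphylococcus_domesticus,(Clostridium_maculatus,Lynx_albus))).
That clade contains 7 terminal taxa: Apis_palustris, Clostridium_maculatus, Lynx_albus, Mustela_major, Peromyscus_robustus, Quercus_maculatus, Staphylococcus_domesticus.

7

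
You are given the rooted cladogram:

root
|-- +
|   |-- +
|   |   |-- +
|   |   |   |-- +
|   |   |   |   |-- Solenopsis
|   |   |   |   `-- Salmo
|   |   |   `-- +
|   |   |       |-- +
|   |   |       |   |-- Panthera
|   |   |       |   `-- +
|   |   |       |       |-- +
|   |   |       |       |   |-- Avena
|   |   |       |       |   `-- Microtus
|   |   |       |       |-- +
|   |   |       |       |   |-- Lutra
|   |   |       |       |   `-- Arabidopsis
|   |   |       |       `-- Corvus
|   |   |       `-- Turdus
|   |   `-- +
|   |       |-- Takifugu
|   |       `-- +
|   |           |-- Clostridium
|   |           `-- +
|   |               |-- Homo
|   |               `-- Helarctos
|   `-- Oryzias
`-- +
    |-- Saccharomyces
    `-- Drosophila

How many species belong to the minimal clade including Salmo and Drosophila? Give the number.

16

The MRCA of Salmo and Drosophila is the root, so the clade is the entire tree.
That clade contains 16 terminal taxa: Arabidopsis, Avena, Clostridium, Corvus, Drosophila, Helarctos, Homo, Lutra, Microtus, Oryzias, Panthera, Saccharomyces, Salmo, Solenopsis, Takifugu, Turdus.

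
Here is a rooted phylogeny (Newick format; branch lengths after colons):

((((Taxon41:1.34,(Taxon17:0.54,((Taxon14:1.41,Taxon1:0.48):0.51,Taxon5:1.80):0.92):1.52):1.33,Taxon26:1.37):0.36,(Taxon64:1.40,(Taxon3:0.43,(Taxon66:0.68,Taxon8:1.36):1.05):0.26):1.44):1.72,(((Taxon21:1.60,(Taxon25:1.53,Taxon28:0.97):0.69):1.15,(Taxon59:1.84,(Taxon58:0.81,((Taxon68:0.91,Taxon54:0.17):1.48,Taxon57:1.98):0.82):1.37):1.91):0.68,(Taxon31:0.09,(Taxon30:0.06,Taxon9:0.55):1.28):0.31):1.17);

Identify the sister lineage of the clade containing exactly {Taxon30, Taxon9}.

Taxon31

The clade containing exactly {Taxon30, Taxon9} attaches to the tree at the node subtending (Taxon31,(Taxon30,Taxon9)).
The other lineage descending from that same node — the sister group — is the single tip Taxon31.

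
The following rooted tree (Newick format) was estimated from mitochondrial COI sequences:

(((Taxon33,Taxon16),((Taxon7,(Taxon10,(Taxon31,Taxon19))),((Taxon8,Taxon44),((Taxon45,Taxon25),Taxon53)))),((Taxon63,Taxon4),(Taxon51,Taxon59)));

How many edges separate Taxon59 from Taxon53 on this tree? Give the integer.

The MRCA of Taxon59 and Taxon53 is the root of the tree.
From Taxon59 up to that node: 3 branches. From Taxon53 up to the same node: 5 branches. Total: 3 + 5 = 8.

8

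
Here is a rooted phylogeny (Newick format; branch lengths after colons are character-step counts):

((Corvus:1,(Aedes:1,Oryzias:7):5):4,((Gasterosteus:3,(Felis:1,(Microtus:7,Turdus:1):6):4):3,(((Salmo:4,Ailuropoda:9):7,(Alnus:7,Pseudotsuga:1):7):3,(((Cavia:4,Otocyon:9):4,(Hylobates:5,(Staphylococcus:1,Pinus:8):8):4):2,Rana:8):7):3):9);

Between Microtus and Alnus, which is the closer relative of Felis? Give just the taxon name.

Microtus

The MRCA of Felis and Microtus subtends (Felis,(Microtus,Turdus)) (3 taxa).
The MRCA of Felis and Alnus subtends ((Gasterosteus,(Felis,(Microtus,Turdus))),(((Salmo,Ailuropoda),(Alnus,Pseudotsuga)),(((Cavia,Otocyon),(Hylobates,(Staphylococcus,Pinus))),Rana))) (14 taxa).
The first is nested inside the second, so Felis shares a more recent common ancestor with Microtus.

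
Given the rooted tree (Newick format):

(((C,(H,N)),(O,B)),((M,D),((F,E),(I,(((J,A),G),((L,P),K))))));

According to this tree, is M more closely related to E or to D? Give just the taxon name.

D

The MRCA of M and D subtends (M,D) (2 taxa).
The MRCA of M and E subtends ((M,D),((F,E),(I,(((J,A),G),((L,P),K))))) (11 taxa).
The first is nested inside the second, so M shares a more recent common ancestor with D.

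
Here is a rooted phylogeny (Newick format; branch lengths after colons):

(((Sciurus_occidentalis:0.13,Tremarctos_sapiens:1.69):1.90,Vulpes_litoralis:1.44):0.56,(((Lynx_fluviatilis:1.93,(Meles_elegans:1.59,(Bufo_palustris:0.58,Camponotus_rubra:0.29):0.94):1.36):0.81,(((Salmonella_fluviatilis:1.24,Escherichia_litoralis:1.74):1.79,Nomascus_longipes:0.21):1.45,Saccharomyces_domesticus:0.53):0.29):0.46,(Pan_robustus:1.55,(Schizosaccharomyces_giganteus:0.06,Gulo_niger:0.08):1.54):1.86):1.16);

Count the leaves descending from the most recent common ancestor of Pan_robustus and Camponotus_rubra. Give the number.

The MRCA of Pan_robustus and Camponotus_rubra is the node subtending (((Lynx_fluviatilis,(Meles_elegans,(Bufo_palustris,Camponotus_rubra))),(((Salmonella_fluviatilis,Escherichia_litoralis),Nomascus_longipes),Saccharomyces_domesticus)),(Pan_robustus,(Schizosaccharomyces_giganteus,Gulo_niger))).
That clade contains 11 terminal taxa: Bufo_palustris, Camponotus_rubra, Escherichia_litoralis, Gulo_niger, Lynx_fluviatilis, Meles_elegans, Nomascus_longipes, Pan_robustus, Saccharomyces_domesticus, Salmonella_fluviatilis, Schizosaccharomyces_giganteus.

11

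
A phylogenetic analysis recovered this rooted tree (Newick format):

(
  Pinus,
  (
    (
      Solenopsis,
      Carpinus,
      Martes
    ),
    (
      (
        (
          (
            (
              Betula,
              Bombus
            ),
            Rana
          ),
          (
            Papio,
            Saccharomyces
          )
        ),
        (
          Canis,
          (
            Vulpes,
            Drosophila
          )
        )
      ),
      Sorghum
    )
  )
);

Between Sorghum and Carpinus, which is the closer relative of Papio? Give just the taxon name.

The MRCA of Papio and Sorghum subtends (((((Betula,Bombus),Rana),(Papio,Saccharomyces)),(Canis,(Vulpes,Drosophila))),Sorghum) (9 taxa).
The MRCA of Papio and Carpinus subtends ((Solenopsis,Carpinus,Martes),(((((Betula,Bombus),Rana),(Papio,Saccharomyces)),(Canis,(Vulpes,Drosophila))),Sorghum)) (12 taxa).
The first is nested inside the second, so Papio shares a more recent common ancestor with Sorghum.

Sorghum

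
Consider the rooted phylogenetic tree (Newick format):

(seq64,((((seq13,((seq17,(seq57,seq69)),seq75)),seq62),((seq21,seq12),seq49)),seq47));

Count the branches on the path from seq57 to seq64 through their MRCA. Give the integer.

The MRCA of seq57 and seq64 is the root of the tree.
From seq57 up to that node: 8 branches. From seq64 up to the same node: 1 branch. Total: 8 + 1 = 9.

9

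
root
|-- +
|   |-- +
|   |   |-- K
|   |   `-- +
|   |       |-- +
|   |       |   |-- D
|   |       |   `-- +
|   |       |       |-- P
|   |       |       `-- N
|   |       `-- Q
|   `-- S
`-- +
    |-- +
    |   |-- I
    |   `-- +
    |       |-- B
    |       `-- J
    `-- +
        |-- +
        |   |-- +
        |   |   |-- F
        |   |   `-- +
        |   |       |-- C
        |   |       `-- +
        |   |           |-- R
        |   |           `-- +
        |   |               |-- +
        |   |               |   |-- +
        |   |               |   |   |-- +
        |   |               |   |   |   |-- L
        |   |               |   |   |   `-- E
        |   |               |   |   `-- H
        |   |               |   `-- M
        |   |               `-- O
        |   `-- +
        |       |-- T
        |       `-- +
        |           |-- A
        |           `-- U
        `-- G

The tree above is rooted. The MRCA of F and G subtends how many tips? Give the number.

12

The MRCA of F and G is the node subtending (((F,(C,(R,((((L,E),H),M),O)))),(T,(A,U))),G).
That clade contains 12 terminal taxa: A, C, E, F, G, H, L, M, O, R, T, U.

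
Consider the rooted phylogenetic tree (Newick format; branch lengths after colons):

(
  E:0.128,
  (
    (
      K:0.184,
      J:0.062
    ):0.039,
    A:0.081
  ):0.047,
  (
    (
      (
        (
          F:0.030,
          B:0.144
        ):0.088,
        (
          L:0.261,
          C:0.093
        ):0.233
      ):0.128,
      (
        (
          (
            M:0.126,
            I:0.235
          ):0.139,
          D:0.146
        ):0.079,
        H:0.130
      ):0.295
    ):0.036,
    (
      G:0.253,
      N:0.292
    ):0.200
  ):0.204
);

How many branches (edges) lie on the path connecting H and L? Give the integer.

The MRCA of H and L is the node subtending (((F,B),(L,C)),(((M,I),D),H)).
From H up to that node: 2 branches. From L up to the same node: 3 branches. Total: 2 + 3 = 5.

5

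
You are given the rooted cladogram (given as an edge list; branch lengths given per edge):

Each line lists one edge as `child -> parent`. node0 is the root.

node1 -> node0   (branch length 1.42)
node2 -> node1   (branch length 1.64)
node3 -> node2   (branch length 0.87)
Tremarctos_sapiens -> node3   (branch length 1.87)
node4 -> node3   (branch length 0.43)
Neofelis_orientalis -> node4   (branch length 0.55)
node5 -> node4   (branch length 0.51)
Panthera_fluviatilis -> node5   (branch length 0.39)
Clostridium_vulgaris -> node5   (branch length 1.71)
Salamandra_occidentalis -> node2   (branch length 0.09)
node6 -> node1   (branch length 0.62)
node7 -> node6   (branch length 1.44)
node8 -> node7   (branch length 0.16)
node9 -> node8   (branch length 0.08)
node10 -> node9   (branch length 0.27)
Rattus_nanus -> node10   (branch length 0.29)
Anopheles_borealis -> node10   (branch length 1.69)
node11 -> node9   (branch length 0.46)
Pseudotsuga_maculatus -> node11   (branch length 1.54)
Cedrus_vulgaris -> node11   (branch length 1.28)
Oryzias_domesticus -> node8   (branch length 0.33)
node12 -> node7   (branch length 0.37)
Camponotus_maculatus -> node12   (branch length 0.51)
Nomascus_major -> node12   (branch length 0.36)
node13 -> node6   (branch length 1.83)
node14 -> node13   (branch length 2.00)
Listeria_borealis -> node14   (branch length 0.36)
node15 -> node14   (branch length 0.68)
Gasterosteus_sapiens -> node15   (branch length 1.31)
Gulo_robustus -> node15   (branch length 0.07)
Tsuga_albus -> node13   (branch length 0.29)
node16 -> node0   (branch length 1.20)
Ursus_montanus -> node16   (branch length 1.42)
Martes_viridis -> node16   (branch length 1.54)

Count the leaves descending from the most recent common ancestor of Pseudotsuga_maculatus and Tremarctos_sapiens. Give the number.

16

The MRCA of Pseudotsuga_maculatus and Tremarctos_sapiens is the node subtending (((Tremarctos_sapiens,(Neofelis_orientalis,(Panthera_fluviatilis,Clostridium_vulgaris))),Salamandra_occidentalis),(((((Rattus_nanus,Anopheles_borealis),(Pseudotsuga_maculatus,Cedrus_vulgaris)),Oryzias_domesticus),(Camponotus_maculatus,Nomascus_major)),((Listeria_borealis,(Gasterosteus_sapiens,Gulo_robustus)),Tsuga_albus))).
That clade contains 16 terminal taxa: Anopheles_borealis, Camponotus_maculatus, Cedrus_vulgaris, Clostridium_vulgaris, Gasterosteus_sapiens, Gulo_robustus, Listeria_borealis, Neofelis_orientalis, Nomascus_major, Oryzias_domesticus, Panthera_fluviatilis, Pseudotsuga_maculatus, Rattus_nanus, Salamandra_occidentalis, Tremarctos_sapiens, Tsuga_albus.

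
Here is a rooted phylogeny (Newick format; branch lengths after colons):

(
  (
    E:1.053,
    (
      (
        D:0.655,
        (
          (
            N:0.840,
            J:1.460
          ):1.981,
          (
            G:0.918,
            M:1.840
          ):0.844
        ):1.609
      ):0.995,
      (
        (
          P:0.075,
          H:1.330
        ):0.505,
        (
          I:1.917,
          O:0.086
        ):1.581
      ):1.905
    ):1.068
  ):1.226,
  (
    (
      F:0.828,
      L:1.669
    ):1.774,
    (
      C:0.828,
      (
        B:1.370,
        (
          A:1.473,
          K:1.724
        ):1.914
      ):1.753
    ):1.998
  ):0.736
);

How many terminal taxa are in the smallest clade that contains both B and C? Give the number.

4

The MRCA of B and C is the node subtending (C,(B,(A,K))).
That clade contains 4 terminal taxa: A, B, C, K.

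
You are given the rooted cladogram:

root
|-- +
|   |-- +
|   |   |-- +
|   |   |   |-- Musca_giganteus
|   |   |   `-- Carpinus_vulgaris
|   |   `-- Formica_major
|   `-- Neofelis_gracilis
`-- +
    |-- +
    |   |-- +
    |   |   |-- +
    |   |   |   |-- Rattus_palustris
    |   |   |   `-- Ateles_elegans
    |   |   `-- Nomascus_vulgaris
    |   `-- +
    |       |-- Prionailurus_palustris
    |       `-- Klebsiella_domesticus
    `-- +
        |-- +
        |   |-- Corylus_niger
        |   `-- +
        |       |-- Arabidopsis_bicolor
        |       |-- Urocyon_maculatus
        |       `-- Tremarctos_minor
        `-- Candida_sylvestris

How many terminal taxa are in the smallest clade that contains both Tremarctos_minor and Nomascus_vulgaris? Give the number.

10

The MRCA of Tremarctos_minor and Nomascus_vulgaris is the node subtending ((((Rattus_palustris,Ateles_elegans),Nomascus_vulgaris),(Prionailurus_palustris,Klebsiella_domesticus)),((Corylus_niger,(Arabidopsis_bicolor,Urocyon_maculatus,Tremarctos_minor)),Candida_sylvestris)).
That clade contains 10 terminal taxa: Arabidopsis_bicolor, Ateles_elegans, Candida_sylvestris, Corylus_niger, Klebsiella_domesticus, Nomascus_vulgaris, Prionailurus_palustris, Rattus_palustris, Tremarctos_minor, Urocyon_maculatus.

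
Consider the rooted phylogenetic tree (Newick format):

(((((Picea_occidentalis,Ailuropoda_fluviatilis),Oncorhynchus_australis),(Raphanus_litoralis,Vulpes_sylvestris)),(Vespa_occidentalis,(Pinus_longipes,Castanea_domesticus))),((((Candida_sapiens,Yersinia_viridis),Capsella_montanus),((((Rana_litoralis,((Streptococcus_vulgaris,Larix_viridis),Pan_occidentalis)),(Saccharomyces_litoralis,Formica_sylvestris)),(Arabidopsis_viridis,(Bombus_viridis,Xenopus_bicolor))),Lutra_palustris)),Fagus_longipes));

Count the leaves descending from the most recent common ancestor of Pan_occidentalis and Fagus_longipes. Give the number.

The MRCA of Pan_occidentalis and Fagus_longipes is the node subtending ((((Candida_sapiens,Yersinia_viridis),Capsella_montanus),((((Rana_litoralis,((Streptococcus_vulgaris,Larix_viridis),Pan_occidentalis)),(Saccharomyces_litoralis,Formica_sylvestris)),(Arabidopsis_viridis,(Bombus_viridis,Xenopus_bicolor))),Lutra_palustris)),Fagus_longipes).
That clade contains 14 terminal taxa: Arabidopsis_viridis, Bombus_viridis, Candida_sapiens, Capsella_montanus, Fagus_longipes, Formica_sylvestris, Larix_viridis, Lutra_palustris, Pan_occidentalis, Rana_litoralis, Saccharomyces_litoralis, Streptococcus_vulgaris, Xenopus_bicolor, Yersinia_viridis.

14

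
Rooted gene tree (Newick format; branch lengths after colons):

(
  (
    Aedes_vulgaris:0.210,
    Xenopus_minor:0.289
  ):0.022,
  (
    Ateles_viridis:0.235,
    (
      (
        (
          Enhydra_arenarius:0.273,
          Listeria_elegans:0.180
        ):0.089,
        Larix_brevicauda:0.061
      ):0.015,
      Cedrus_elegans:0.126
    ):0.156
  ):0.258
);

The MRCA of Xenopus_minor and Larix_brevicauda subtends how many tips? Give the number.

The MRCA of Xenopus_minor and Larix_brevicauda is the root, so the clade is the entire tree.
That clade contains 7 terminal taxa: Aedes_vulgaris, Ateles_viridis, Cedrus_elegans, Enhydra_arenarius, Larix_brevicauda, Listeria_elegans, Xenopus_minor.

7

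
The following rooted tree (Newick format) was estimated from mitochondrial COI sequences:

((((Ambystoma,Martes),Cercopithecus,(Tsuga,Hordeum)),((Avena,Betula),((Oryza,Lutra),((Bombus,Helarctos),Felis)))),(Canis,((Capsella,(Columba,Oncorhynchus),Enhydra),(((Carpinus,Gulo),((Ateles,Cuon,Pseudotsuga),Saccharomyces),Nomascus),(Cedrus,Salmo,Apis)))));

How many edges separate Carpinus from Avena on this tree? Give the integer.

10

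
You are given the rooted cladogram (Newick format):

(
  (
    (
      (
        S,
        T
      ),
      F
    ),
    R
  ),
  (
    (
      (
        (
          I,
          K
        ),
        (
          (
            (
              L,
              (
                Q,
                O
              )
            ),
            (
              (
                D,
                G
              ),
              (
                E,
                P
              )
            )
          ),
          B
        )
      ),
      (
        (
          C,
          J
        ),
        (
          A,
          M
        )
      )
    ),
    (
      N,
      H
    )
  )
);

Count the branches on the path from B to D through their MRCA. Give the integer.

5

The MRCA of B and D is the node subtending (((L,(Q,O)),((D,G),(E,P))),B).
From B up to that node: 1 branch. From D up to the same node: 4 branches. Total: 1 + 4 = 5.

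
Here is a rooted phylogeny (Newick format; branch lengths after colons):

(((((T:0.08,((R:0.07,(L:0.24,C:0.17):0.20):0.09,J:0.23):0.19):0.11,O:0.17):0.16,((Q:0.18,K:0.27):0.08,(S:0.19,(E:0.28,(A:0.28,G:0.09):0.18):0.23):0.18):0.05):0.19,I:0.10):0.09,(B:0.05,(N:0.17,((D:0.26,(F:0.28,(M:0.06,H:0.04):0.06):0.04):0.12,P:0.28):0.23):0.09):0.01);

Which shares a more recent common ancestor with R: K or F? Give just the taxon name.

The MRCA of R and K subtends (((T,((R,(L,C)),J)),O),((Q,K),(S,(E,(A,G))))) (12 taxa).
The MRCA of R and F is the root, subtending the entire tree (20 taxa).
The first is nested inside the second, so R shares a more recent common ancestor with K.

K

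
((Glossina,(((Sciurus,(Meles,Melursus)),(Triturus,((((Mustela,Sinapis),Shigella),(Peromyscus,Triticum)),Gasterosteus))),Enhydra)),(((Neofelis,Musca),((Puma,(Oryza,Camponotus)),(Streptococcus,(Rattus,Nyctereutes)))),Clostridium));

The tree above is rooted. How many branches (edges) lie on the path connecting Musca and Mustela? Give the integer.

13

The MRCA of Musca and Mustela is the root of the tree.
From Musca up to that node: 4 branches. From Mustela up to the same node: 9 branches. Total: 4 + 9 = 13.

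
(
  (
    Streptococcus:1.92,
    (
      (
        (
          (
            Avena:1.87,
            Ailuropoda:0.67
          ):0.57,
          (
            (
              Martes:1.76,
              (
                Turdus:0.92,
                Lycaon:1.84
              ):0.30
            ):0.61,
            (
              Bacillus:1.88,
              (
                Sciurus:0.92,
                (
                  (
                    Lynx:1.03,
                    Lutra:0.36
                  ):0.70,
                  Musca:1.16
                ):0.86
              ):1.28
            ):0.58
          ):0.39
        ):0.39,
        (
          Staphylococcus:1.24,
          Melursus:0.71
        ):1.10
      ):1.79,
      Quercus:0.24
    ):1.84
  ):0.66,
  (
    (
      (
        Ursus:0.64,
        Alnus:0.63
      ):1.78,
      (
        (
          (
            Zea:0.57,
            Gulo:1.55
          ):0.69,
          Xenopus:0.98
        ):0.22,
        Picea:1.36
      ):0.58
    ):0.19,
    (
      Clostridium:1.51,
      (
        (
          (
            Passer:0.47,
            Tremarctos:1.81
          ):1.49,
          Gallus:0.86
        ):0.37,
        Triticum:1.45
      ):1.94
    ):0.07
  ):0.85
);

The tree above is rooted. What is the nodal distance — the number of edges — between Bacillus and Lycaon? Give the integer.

5

The MRCA of Bacillus and Lycaon is the node subtending ((Martes,(Turdus,Lycaon)),(Bacillus,(Sciurus,((Lynx,Lutra),Musca)))).
From Bacillus up to that node: 2 branches. From Lycaon up to the same node: 3 branches. Total: 2 + 3 = 5.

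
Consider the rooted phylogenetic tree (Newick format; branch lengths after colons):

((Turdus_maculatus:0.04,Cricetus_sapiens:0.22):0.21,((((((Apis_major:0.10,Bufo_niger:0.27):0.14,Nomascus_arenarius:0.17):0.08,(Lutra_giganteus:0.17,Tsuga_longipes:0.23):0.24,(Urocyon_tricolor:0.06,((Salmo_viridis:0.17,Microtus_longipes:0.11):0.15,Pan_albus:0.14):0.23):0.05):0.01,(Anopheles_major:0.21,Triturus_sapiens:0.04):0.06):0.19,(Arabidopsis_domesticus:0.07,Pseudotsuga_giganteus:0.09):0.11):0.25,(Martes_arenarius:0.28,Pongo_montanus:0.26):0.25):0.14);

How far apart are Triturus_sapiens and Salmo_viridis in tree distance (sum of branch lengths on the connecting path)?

The path runs Triturus_sapiens → … → MRCA → … → Salmo_viridis; the MRCA is the node subtending ((((Apis_major,Bufo_niger),Nomascus_arenarius),(Lutra_giganteus,Tsuga_longipes),(Urocyon_tricolor,((Salmo_viridis,Microtus_longipes),Pan_albus))),(Anopheles_major,Triturus_sapiens)).
Branch lengths along that path: 0.04 + 0.06 + 0.01 + 0.05 + 0.23 + 0.15 + 0.17 = 0.71.

0.71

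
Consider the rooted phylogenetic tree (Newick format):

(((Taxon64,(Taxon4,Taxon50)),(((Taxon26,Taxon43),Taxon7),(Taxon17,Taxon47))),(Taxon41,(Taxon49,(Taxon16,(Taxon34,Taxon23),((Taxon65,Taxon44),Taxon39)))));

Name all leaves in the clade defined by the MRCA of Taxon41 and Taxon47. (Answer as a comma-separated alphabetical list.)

Taxon16, Taxon17, Taxon23, Taxon26, Taxon34, Taxon39, Taxon4, Taxon41, Taxon43, Taxon44, Taxon47, Taxon49, Taxon50, Taxon64, Taxon65, Taxon7

Tracing Taxon41: it sits inside (Taxon41,(Taxon49,(Taxon16,(Taxon34,Taxon23),((Taxon65,Taxon44),Taxon39)))).
Tracing Taxon47: it sits inside (Taxon17,Taxon47).
The smallest clade enclosing both is the whole tree (their MRCA is the root), so the answer is all 16 tips in alphabetical order.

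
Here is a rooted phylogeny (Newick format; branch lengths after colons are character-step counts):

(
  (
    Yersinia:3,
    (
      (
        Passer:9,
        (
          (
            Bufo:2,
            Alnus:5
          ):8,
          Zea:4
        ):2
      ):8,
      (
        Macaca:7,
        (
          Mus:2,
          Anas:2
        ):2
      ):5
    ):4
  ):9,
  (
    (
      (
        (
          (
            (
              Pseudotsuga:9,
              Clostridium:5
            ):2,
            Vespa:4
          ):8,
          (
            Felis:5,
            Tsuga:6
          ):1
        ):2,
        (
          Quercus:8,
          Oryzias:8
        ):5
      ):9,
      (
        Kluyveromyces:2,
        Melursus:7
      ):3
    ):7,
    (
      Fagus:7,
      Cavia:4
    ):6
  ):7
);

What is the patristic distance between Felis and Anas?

53

The path runs Felis → … → MRCA → … → Anas; the MRCA is the root of the tree.
Branch lengths along that path: 5 + 1 + 2 + 9 + 7 + 7 + 9 + 4 + 5 + 2 + 2 = 53.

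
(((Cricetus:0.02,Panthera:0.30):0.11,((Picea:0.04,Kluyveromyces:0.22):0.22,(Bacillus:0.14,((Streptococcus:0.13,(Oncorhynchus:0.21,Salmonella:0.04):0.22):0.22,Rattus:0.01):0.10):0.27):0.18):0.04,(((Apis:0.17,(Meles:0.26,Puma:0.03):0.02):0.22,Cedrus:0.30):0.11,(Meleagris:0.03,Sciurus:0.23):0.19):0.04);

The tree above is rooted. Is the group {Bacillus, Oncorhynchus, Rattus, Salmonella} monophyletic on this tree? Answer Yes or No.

The MRCA of the listed taxa subtends (Bacillus,((Streptococcus,(Oncorhynchus,Salmonella)),Rattus)).
That clade also contains Streptococcus, which is not in the proposed group, so the group is not monophyletic.

No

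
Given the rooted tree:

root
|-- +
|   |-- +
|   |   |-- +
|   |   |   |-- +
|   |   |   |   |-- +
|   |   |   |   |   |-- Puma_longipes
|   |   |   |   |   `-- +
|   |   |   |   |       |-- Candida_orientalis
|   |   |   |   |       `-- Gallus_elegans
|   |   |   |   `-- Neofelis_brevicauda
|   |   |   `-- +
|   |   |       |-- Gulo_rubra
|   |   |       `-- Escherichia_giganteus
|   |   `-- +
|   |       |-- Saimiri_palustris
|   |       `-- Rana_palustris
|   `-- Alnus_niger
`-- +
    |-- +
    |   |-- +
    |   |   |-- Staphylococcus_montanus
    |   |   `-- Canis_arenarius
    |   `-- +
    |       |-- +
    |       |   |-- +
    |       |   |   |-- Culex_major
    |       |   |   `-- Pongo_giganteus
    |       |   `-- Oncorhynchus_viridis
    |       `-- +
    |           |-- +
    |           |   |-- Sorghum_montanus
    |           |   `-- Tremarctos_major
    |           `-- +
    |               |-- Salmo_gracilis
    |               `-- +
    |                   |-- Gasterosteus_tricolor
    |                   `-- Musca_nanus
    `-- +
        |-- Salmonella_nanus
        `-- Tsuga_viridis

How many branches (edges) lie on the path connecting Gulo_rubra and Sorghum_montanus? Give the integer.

11

The MRCA of Gulo_rubra and Sorghum_montanus is the root of the tree.
From Gulo_rubra up to that node: 5 branches. From Sorghum_montanus up to the same node: 6 branches. Total: 5 + 6 = 11.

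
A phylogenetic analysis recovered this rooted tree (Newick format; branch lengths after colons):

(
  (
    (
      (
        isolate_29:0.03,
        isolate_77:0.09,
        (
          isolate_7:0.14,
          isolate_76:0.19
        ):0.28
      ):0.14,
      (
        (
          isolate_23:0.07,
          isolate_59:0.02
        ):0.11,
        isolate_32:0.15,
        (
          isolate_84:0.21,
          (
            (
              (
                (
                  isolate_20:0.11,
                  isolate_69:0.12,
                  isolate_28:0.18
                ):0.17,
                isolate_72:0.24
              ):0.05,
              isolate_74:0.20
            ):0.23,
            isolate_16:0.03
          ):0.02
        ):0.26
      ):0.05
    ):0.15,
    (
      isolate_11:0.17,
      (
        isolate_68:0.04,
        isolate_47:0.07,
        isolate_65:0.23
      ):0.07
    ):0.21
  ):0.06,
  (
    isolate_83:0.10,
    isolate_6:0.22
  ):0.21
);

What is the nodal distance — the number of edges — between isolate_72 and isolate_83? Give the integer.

The MRCA of isolate_72 and isolate_83 is the root of the tree.
From isolate_72 up to that node: 8 branches. From isolate_83 up to the same node: 2 branches. Total: 8 + 2 = 10.

10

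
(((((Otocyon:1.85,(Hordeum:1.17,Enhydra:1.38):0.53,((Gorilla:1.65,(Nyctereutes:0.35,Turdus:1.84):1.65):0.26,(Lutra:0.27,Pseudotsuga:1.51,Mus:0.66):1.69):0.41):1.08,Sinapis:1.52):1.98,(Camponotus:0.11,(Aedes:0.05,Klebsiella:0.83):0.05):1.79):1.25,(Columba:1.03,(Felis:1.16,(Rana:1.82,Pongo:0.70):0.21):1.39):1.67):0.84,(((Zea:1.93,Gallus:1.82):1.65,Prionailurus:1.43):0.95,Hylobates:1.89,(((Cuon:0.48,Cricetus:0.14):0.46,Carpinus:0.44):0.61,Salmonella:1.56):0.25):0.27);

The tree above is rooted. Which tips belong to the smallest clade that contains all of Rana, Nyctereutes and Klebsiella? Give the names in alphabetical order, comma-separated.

Aedes, Camponotus, Columba, Enhydra, Felis, Gorilla, Hordeum, Klebsiella, Lutra, Mus, Nyctereutes, Otocyon, Pongo, Pseudotsuga, Rana, Sinapis, Turdus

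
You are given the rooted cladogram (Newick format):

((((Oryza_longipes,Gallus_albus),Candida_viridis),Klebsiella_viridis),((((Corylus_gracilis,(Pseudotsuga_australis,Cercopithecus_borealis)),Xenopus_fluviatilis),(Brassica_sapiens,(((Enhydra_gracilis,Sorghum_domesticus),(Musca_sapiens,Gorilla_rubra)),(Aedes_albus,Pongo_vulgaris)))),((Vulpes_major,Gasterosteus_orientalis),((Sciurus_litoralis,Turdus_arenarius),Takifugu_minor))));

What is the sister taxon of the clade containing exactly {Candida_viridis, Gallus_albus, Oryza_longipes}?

Klebsiella_viridis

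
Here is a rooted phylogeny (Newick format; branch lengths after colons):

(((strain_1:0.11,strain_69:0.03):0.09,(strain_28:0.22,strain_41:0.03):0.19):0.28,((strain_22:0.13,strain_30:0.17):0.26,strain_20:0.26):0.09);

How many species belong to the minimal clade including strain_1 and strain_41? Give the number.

4

The MRCA of strain_1 and strain_41 is the node subtending ((strain_1,strain_69),(strain_28,strain_41)).
That clade contains 4 terminal taxa: strain_1, strain_28, strain_41, strain_69.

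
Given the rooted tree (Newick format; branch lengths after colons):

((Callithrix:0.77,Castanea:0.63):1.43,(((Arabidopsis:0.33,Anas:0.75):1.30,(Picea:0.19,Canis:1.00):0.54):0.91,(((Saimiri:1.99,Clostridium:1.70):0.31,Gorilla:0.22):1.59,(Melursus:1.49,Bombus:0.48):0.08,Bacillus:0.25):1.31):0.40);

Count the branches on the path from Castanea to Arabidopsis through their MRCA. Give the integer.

The MRCA of Castanea and Arabidopsis is the root of the tree.
From Castanea up to that node: 2 branches. From Arabidopsis up to the same node: 4 branches. Total: 2 + 4 = 6.

6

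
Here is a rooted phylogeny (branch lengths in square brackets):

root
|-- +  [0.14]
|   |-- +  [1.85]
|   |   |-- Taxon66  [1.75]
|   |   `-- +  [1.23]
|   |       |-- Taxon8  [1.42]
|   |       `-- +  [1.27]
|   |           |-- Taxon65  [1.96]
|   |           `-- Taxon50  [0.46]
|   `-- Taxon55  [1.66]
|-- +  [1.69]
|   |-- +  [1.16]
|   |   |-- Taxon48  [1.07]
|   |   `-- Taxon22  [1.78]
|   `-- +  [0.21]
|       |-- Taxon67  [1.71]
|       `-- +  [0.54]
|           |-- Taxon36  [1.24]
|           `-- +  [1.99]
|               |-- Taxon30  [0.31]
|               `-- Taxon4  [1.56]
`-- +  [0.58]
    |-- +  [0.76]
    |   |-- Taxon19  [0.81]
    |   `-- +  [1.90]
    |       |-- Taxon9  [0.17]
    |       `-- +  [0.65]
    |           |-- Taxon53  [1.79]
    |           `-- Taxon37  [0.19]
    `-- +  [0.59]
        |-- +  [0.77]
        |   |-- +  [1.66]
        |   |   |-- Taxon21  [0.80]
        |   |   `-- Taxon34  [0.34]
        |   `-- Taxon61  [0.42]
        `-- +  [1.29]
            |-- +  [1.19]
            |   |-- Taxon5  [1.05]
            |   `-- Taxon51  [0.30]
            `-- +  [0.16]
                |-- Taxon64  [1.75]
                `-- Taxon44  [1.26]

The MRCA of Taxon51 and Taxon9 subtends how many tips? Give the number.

11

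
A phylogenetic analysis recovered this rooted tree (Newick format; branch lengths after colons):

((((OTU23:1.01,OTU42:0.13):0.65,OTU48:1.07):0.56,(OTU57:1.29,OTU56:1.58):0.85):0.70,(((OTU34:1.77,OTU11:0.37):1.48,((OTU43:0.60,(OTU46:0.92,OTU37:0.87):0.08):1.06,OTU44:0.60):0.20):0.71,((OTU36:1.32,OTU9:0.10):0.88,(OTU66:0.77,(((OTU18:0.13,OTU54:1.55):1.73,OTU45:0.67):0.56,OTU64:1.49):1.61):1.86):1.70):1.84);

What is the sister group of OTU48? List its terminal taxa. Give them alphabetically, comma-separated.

OTU48 attaches to the tree at the node subtending ((OTU23,OTU42),OTU48).
The other lineage descending from that same node — the sister group — is (OTU23,OTU42); its 2 tips in alphabetical order are the answer.

OTU23, OTU42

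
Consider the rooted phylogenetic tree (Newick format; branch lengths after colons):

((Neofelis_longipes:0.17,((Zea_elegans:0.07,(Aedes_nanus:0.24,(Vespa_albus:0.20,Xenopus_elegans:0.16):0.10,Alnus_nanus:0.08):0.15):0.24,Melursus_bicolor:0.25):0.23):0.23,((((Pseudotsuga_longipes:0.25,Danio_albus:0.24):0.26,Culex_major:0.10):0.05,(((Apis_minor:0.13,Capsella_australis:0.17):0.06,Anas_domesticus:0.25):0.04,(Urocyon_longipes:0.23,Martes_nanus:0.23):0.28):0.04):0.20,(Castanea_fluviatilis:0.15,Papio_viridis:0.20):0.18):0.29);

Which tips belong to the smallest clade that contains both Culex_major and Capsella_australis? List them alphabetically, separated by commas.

Anas_domesticus, Apis_minor, Capsella_australis, Culex_major, Danio_albus, Martes_nanus, Pseudotsuga_longipes, Urocyon_longipes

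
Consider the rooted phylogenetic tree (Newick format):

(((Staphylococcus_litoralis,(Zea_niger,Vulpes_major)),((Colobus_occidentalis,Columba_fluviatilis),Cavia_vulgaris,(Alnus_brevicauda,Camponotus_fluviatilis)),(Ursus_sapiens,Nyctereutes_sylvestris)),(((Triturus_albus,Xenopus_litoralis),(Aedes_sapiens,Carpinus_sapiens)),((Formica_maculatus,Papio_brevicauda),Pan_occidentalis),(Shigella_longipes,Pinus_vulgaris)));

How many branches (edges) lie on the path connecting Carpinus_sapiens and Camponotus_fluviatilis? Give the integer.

8

The MRCA of Carpinus_sapiens and Camponotus_fluviatilis is the root of the tree.
From Carpinus_sapiens up to that node: 4 branches. From Camponotus_fluviatilis up to the same node: 4 branches. Total: 4 + 4 = 8.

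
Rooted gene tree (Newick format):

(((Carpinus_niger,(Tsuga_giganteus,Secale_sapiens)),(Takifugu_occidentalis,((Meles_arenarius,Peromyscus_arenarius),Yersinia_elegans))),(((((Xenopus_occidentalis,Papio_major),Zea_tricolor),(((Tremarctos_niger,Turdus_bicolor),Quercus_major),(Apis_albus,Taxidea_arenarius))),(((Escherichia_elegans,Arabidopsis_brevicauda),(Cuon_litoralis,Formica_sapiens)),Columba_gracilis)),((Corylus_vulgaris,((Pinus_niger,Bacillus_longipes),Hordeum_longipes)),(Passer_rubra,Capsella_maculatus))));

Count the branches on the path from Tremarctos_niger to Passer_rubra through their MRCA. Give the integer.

9

The MRCA of Tremarctos_niger and Passer_rubra is the node subtending (((((Xenopus_occidentalis,Papio_major),Zea_tricolor),(((Tremarctos_niger,Turdus_bicolor),Quercus_major),(Apis_albus,Taxidea_arenarius))),(((Escherichia_elegans,Arabidopsis_brevicauda),(Cuon_litoralis,Formica_sapiens)),Columba_gracilis)),((Corylus_vulgaris,((Pinus_niger,Bacillus_longipes),Hordeum_longipes)),(Passer_rubra,Capsella_maculatus))).
From Tremarctos_niger up to that node: 6 branches. From Passer_rubra up to the same node: 3 branches. Total: 6 + 3 = 9.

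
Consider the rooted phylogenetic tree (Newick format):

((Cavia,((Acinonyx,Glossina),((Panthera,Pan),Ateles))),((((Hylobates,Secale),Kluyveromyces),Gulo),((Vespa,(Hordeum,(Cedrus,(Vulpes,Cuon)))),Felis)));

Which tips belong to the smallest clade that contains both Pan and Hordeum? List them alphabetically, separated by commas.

Acinonyx, Ateles, Cavia, Cedrus, Cuon, Felis, Glossina, Gulo, Hordeum, Hylobates, Kluyveromyces, Pan, Panthera, Secale, Vespa, Vulpes

Tracing Pan: it sits inside (Panthera,Pan).
Tracing Hordeum: it sits inside (Hordeum,(Cedrus,(Vulpes,Cuon))).
The smallest clade enclosing both is the whole tree (their MRCA is the root), so the answer is all 16 tips in alphabetical order.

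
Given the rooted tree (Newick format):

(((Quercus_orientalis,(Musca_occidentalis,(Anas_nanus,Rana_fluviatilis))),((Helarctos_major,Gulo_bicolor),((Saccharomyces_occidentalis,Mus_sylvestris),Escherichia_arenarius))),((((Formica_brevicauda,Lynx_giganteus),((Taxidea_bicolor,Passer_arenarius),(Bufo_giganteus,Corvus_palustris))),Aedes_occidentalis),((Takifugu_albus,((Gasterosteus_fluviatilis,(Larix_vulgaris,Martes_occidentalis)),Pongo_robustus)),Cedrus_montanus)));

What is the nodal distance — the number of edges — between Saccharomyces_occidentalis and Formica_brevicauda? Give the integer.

The MRCA of Saccharomyces_occidentalis and Formica_brevicauda is the root of the tree.
From Saccharomyces_occidentalis up to that node: 5 branches. From Formica_brevicauda up to the same node: 5 branches. Total: 5 + 5 = 10.

10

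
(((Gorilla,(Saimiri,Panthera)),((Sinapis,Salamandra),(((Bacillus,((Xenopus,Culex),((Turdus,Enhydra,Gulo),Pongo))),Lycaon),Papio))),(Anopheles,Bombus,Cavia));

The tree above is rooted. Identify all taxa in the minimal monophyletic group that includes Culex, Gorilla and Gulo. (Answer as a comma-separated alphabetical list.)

Bacillus, Culex, Enhydra, Gorilla, Gulo, Lycaon, Panthera, Papio, Pongo, Saimiri, Salamandra, Sinapis, Turdus, Xenopus

Tracing Culex: it sits inside (Xenopus,Culex).
Tracing Gorilla: it sits inside (Gorilla,(Saimiri,Panthera)).
Tracing Gulo: it sits inside (Turdus,Enhydra,Gulo).
The smallest clade enclosing all 3 is ((Gorilla,(Saimiri,Panthera)),((Sinapis,Salamandra),(((Bacillus,((Xenopus,Culex),((Turdus,Enhydra,Gulo),Pongo))),Lycaon),Papio))); the answer is its 14 terminal taxa in alphabetical order.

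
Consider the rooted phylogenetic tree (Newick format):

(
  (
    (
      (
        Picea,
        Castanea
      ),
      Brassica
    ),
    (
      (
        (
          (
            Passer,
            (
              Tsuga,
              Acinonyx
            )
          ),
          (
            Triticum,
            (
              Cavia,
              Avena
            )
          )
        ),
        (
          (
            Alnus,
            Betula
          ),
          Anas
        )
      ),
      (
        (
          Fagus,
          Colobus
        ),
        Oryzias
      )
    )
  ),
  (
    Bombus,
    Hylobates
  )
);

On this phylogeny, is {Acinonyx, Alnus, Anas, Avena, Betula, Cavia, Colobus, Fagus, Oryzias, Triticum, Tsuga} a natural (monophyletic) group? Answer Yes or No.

The MRCA of the listed taxa subtends ((((Passer,(Tsuga,Acinonyx)),(Triticum,(Cavia,Avena))),((Alnus,Betula),Anas)),((Fagus,Colobus),Oryzias)).
That clade also contains Passer, which is not in the proposed group, so the group is not monophyletic.

No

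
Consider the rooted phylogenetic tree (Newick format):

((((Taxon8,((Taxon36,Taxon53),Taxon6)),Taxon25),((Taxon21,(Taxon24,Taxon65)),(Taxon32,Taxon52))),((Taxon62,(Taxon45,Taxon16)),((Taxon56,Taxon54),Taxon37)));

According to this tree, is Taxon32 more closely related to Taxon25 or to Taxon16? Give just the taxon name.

Taxon25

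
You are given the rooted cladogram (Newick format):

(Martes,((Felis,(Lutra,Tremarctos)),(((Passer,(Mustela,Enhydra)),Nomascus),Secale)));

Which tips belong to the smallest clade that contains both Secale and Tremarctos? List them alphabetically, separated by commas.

Tracing Secale: it sits inside (((Passer,(Mustela,Enhydra)),Nomascus),Secale).
Tracing Tremarctos: it sits inside (Lutra,Tremarctos).
The smallest clade enclosing both is ((Felis,(Lutra,Tremarctos)),(((Passer,(Mustela,Enhydra)),Nomascus),Secale)); the answer is its 8 terminal taxa in alphabetical order.

Enhydra, Felis, Lutra, Mustela, Nomascus, Passer, Secale, Tremarctos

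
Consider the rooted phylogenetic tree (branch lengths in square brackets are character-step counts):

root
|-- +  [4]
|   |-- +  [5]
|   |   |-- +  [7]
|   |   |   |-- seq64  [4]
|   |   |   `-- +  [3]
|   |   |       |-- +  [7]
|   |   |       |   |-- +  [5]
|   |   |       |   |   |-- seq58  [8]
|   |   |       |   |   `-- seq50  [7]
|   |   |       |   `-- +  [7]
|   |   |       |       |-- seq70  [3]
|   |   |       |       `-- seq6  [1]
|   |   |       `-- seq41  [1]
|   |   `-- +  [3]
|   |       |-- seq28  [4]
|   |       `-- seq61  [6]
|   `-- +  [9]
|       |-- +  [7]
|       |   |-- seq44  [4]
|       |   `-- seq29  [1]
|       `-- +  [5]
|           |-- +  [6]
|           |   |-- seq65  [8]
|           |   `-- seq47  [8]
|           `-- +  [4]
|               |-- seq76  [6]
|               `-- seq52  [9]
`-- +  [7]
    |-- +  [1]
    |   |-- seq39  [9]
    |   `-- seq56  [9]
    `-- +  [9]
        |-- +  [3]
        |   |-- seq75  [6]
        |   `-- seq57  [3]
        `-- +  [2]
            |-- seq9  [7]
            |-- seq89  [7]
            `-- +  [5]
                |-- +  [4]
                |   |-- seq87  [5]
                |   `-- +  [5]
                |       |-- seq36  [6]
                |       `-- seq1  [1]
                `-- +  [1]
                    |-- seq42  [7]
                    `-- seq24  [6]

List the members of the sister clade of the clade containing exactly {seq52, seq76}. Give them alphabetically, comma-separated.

The clade containing exactly {seq52, seq76} attaches to the tree at the node subtending ((seq65,seq47),(seq76,seq52)).
The other lineage descending from that same node — the sister group — is (seq65,seq47); its 2 tips in alphabetical order are the answer.

seq47, seq65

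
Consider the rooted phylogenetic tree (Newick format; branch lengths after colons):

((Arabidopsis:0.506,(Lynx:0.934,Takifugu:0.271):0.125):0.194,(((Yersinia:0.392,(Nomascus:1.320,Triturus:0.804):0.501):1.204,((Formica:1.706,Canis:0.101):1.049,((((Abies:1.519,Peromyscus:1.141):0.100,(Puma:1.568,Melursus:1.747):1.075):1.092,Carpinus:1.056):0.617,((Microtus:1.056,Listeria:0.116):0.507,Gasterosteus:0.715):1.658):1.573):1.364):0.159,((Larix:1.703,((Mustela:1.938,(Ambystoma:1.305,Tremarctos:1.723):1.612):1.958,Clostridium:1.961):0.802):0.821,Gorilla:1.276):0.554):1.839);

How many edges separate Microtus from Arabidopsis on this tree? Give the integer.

9

The MRCA of Microtus and Arabidopsis is the root of the tree.
From Microtus up to that node: 7 branches. From Arabidopsis up to the same node: 2 branches. Total: 7 + 2 = 9.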